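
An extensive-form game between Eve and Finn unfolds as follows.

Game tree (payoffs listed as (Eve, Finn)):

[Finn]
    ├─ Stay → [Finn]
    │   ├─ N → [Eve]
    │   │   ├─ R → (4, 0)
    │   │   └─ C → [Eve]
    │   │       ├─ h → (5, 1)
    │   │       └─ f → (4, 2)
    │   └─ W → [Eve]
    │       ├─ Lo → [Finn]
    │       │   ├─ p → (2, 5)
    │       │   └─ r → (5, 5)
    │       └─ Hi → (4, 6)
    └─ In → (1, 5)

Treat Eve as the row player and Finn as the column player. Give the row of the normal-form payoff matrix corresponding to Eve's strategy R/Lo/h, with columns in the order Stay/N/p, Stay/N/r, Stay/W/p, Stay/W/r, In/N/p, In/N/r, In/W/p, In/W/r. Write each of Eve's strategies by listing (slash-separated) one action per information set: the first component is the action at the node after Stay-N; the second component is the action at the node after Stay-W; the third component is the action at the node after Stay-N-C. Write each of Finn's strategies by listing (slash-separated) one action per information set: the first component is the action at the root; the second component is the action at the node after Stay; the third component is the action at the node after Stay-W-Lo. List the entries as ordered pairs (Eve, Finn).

vs Stay/N/p: Finn plays Stay → Finn plays N at [Stay] → Eve plays R at [Stay-N] → (4, 0)
vs Stay/N/r: Finn plays Stay → Finn plays N at [Stay] → Eve plays R at [Stay-N] → (4, 0)
vs Stay/W/p: Finn plays Stay → Finn plays W at [Stay] → Eve plays Lo at [Stay-W] → Finn plays p at [Stay-W-Lo] → (2, 5)
vs Stay/W/r: Finn plays Stay → Finn plays W at [Stay] → Eve plays Lo at [Stay-W] → Finn plays r at [Stay-W-Lo] → (5, 5)
vs In/N/p: Finn plays In → (1, 5)
vs In/N/r: Finn plays In → (1, 5)
vs In/W/p: Finn plays In → (1, 5)
vs In/W/r: Finn plays In → (1, 5)

(4,0) (4,0) (2,5) (5,5) (1,5) (1,5) (1,5) (1,5)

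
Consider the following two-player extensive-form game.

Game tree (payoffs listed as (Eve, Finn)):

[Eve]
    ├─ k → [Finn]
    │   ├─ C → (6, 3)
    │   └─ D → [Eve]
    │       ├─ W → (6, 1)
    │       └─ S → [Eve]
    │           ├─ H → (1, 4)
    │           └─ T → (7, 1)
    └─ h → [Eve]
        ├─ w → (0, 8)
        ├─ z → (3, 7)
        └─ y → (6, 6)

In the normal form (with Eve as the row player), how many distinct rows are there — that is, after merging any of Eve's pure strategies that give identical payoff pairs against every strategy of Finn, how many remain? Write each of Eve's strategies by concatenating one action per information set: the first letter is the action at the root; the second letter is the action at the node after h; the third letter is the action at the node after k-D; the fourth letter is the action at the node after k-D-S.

Eve has 24 pure strategies: kwWH, kwWT, kwSH, kwST, kzWH, kzWT, kzSH, kzST, kyWH, kyWT, kySH, kyST, hwWH, hwWT, hwSH, hwST, hzWH, hzWT, hzSH, hzST, hyWH, hyWT, hySH, hyST. Columns: C, D.
{kwWH, kwWT, kzWH, kzWT, kyWH, kyWT} → row (6,3) (6,1)
{kwSH, kzSH, kySH} → row (6,3) (1,4)
{kwST, kzST, kyST} → row (6,3) (7,1)
{hwWH, hwWT, hwSH, hwST} → row (0,8) (0,8)
{hzWH, hzWT, hzSH, hzST} → row (3,7) (3,7)
{hyWH, hyWT, hySH, hyST} → row (6,6) (6,6)
That's 6 distinct rows out of 24 strategies.

6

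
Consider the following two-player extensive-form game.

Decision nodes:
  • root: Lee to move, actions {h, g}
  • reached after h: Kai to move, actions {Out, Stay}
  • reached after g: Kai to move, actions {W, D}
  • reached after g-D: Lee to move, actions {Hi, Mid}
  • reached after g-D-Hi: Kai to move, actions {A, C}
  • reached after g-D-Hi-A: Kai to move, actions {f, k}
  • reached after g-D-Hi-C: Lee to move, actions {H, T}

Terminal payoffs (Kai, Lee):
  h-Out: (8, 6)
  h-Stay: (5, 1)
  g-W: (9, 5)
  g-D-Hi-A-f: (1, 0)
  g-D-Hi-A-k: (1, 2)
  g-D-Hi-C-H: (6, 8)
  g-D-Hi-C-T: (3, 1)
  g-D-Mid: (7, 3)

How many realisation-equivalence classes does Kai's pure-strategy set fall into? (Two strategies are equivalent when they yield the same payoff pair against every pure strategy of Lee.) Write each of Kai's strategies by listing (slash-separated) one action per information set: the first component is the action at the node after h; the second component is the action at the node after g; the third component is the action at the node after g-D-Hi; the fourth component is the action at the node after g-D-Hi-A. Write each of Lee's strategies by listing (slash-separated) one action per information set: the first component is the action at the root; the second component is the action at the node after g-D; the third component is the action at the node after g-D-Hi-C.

8

Kai has 16 pure strategies: Out/W/A/f, Out/W/A/k, Out/W/C/f, Out/W/C/k, Out/D/A/f, Out/D/A/k, Out/D/C/f, Out/D/C/k, Stay/W/A/f, Stay/W/A/k, Stay/W/C/f, Stay/W/C/k, Stay/D/A/f, Stay/D/A/k, Stay/D/C/f, Stay/D/C/k. Columns: h/Hi/H, h/Hi/T, h/Mid/H, h/Mid/T, g/Hi/H, g/Hi/T, g/Mid/H, g/Mid/T.
{Out/W/A/f, Out/W/A/k, Out/W/C/f, Out/W/C/k} → row (8,6) (8,6) (8,6) (8,6) (9,5) (9,5) (9,5) (9,5)
{Out/D/A/f} → row (8,6) (8,6) (8,6) (8,6) (1,0) (1,0) (7,3) (7,3)
{Out/D/A/k} → row (8,6) (8,6) (8,6) (8,6) (1,2) (1,2) (7,3) (7,3)
{Out/D/C/f, Out/D/C/k} → row (8,6) (8,6) (8,6) (8,6) (6,8) (3,1) (7,3) (7,3)
{Stay/W/A/f, Stay/W/A/k, Stay/W/C/f, Stay/W/C/k} → row (5,1) (5,1) (5,1) (5,1) (9,5) (9,5) (9,5) (9,5)
{Stay/D/A/f} → row (5,1) (5,1) (5,1) (5,1) (1,0) (1,0) (7,3) (7,3)
{Stay/D/A/k} → row (5,1) (5,1) (5,1) (5,1) (1,2) (1,2) (7,3) (7,3)
{Stay/D/C/f, Stay/D/C/k} → row (5,1) (5,1) (5,1) (5,1) (6,8) (3,1) (7,3) (7,3)
That's 8 distinct rows out of 16 strategies.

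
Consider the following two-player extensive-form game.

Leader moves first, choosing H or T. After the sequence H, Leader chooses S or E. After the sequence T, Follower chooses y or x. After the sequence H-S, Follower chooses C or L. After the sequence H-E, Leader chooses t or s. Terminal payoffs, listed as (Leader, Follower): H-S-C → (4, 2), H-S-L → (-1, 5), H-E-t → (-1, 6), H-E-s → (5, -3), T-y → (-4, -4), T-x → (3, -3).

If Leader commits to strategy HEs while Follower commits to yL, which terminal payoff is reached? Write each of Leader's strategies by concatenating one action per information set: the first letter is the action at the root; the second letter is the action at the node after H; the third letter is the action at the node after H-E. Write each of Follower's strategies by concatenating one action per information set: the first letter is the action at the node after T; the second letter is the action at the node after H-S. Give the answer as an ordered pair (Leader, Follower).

Trace the play path from the root:
  Leader plays H
  Leader plays E at [H]
  Leader plays s at [H-E]
→ terminal payoff (5, -3).
(Follower's choice at the node after T is never reached on this path, so it doesn't affect the outcome.)

(5, -3)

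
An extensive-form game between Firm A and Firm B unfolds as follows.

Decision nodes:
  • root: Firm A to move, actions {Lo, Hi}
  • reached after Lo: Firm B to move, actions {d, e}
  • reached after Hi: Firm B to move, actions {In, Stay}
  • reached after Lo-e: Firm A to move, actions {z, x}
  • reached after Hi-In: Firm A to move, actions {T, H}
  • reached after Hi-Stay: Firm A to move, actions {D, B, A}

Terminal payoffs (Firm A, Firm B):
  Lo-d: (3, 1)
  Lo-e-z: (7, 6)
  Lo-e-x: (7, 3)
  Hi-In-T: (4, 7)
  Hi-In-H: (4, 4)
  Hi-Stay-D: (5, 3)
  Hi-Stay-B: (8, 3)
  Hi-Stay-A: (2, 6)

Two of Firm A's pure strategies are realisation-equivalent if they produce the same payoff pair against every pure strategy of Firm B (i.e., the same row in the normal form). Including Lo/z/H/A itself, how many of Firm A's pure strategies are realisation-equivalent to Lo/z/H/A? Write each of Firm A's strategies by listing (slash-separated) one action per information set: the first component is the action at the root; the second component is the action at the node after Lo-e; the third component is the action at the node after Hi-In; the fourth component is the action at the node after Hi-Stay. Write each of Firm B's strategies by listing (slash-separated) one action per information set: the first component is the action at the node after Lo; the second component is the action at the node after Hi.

Row for Lo/z/H/A (columns d/In, d/Stay, e/In, e/Stay): (3,1) (3,1) (7,6) (7,6).
Under Lo/z/H/A, Firm A's choice at the node after Hi-In and at the node after Hi-Stay can never be reached regardless of what Firm B does, so varying those choices leaves every outcome unchanged.
Holding the reachable choices fixed and varying the unreachable ones freely already gives 2 × 3 = 6 equivalent strategies.
No other strategy reproduces this row, so those 6 are the full class: Lo/z/T/D, Lo/z/T/B, Lo/z/T/A, Lo/z/H/D, Lo/z/H/B, Lo/z/H/A.

6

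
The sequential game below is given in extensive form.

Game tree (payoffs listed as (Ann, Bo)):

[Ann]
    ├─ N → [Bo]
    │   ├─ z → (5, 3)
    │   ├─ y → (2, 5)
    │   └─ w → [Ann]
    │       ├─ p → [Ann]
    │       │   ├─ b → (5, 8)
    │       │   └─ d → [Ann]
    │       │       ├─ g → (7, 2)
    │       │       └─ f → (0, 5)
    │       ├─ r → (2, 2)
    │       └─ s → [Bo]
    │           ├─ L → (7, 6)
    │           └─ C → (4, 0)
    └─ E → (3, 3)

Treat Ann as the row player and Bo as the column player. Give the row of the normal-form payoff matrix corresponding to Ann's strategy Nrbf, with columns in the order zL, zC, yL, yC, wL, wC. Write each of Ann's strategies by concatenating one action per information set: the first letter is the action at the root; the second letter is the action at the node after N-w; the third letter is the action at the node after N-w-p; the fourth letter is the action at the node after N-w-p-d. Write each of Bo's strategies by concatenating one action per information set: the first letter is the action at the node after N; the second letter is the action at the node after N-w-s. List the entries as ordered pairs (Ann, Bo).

(5,3) (5,3) (2,5) (2,5) (2,2) (2,2)

vs zL: Ann plays N → Bo plays z at [N] → (5, 3)
vs zC: Ann plays N → Bo plays z at [N] → (5, 3)
vs yL: Ann plays N → Bo plays y at [N] → (2, 5)
vs yC: Ann plays N → Bo plays y at [N] → (2, 5)
vs wL: Ann plays N → Bo plays w at [N] → Ann plays r at [N-w] → (2, 2)
vs wC: Ann plays N → Bo plays w at [N] → Ann plays r at [N-w] → (2, 2)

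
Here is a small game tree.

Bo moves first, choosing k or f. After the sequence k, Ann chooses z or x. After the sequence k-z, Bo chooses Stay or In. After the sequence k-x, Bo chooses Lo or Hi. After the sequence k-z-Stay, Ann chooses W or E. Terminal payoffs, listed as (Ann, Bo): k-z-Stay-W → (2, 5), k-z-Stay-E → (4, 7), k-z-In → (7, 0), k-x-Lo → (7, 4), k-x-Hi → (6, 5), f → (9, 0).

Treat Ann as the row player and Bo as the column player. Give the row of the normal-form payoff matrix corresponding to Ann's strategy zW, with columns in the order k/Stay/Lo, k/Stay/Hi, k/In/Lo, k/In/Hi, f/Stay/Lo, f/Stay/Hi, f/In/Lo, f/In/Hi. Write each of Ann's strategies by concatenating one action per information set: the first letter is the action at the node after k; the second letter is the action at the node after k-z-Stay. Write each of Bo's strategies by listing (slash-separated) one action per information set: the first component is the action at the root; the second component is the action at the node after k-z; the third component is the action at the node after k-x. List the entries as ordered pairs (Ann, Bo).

vs k/Stay/Lo: Bo plays k → Ann plays z at [k] → Bo plays Stay at [k-z] → Ann plays W at [k-z-Stay] → (2, 5)
vs k/Stay/Hi: Bo plays k → Ann plays z at [k] → Bo plays Stay at [k-z] → Ann plays W at [k-z-Stay] → (2, 5)
vs k/In/Lo: Bo plays k → Ann plays z at [k] → Bo plays In at [k-z] → (7, 0)
vs k/In/Hi: Bo plays k → Ann plays z at [k] → Bo plays In at [k-z] → (7, 0)
vs f/Stay/Lo: Bo plays f → (9, 0)
vs f/Stay/Hi: Bo plays f → (9, 0)
vs f/In/Lo: Bo plays f → (9, 0)
vs f/In/Hi: Bo plays f → (9, 0)

(2,5) (2,5) (7,0) (7,0) (9,0) (9,0) (9,0) (9,0)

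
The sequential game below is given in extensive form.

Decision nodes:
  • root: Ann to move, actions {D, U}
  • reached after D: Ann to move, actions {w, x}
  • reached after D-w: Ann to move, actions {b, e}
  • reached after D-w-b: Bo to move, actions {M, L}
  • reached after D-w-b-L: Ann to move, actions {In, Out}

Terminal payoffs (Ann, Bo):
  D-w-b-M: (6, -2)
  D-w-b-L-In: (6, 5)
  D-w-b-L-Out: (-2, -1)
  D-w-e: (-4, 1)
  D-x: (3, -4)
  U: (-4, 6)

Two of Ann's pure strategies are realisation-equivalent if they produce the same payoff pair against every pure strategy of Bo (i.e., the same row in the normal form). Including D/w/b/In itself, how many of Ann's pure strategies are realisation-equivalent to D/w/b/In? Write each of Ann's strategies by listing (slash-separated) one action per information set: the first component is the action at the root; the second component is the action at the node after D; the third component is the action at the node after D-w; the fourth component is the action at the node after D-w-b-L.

1

Row for D/w/b/In (columns M, L): (6,-2) (6,5).
Every one of Ann's information sets is on the play path for some reply by Bo when Ann follows D/w/b/In.
Changing the action at any of them therefore changes at least one column, so only D/w/b/In itself gives this row.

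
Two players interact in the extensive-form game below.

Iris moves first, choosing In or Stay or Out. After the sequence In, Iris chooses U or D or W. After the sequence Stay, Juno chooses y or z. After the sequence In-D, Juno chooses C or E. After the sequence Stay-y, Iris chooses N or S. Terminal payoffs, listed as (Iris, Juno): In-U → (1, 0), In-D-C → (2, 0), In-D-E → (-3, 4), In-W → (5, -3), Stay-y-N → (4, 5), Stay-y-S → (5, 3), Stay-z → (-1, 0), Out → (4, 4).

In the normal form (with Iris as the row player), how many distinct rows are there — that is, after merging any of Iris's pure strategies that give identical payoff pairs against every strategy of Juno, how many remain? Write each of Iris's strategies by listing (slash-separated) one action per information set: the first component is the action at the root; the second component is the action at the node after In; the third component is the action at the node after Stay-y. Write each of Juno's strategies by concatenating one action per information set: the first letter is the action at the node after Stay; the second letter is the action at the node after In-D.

Iris has 18 pure strategies: In/U/N, In/U/S, In/D/N, In/D/S, In/W/N, In/W/S, Stay/U/N, Stay/U/S, Stay/D/N, Stay/D/S, Stay/W/N, Stay/W/S, Out/U/N, Out/U/S, Out/D/N, Out/D/S, Out/W/N, Out/W/S. Columns: yC, yE, zC, zE.
{In/U/N, In/U/S} → row (1,0) (1,0) (1,0) (1,0)
{In/D/N, In/D/S} → row (2,0) (-3,4) (2,0) (-3,4)
{In/W/N, In/W/S} → row (5,-3) (5,-3) (5,-3) (5,-3)
{Stay/U/N, Stay/D/N, Stay/W/N} → row (4,5) (4,5) (-1,0) (-1,0)
{Stay/U/S, Stay/D/S, Stay/W/S} → row (5,3) (5,3) (-1,0) (-1,0)
{Out/U/N, Out/U/S, Out/D/N, Out/D/S, Out/W/N, Out/W/S} → row (4,4) (4,4) (4,4) (4,4)
That's 6 distinct rows out of 18 strategies.

6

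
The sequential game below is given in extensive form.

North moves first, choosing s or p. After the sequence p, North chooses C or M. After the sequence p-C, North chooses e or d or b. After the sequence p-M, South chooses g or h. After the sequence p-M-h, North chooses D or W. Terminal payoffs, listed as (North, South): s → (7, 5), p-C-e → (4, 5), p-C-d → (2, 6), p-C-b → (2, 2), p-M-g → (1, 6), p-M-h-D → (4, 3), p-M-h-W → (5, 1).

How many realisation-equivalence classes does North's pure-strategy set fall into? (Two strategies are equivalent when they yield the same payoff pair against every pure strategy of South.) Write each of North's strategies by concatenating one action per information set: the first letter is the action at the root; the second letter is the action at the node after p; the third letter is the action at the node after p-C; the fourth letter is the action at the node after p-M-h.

6

North has 24 pure strategies: sCeD, sCeW, sCdD, sCdW, sCbD, sCbW, sMeD, sMeW, sMdD, sMdW, sMbD, sMbW, pCeD, pCeW, pCdD, pCdW, pCbD, pCbW, pMeD, pMeW, pMdD, pMdW, pMbD, pMbW. Columns: g, h.
{sCeD, sCeW, sCdD, sCdW, sCbD, sCbW, sMeD, sMeW, sMdD, sMdW, sMbD, sMbW} → row (7,5) (7,5)
{pCeD, pCeW} → row (4,5) (4,5)
{pCdD, pCdW} → row (2,6) (2,6)
{pCbD, pCbW} → row (2,2) (2,2)
{pMeD, pMdD, pMbD} → row (1,6) (4,3)
{pMeW, pMdW, pMbW} → row (1,6) (5,1)
That's 6 distinct rows out of 24 strategies.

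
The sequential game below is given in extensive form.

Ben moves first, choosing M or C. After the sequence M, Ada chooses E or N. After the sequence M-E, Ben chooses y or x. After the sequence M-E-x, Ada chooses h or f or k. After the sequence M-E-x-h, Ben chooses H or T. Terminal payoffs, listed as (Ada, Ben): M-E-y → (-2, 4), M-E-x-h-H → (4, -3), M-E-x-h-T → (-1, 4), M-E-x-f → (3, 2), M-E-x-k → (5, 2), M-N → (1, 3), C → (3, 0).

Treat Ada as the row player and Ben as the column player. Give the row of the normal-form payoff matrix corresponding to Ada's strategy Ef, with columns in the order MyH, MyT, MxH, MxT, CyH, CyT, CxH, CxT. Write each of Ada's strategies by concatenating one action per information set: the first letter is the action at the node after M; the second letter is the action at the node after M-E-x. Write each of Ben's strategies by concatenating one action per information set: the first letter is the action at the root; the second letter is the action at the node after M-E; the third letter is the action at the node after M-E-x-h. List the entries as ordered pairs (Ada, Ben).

vs MyH: Ben plays M → Ada plays E at [M] → Ben plays y at [M-E] → (-2, 4)
vs MyT: Ben plays M → Ada plays E at [M] → Ben plays y at [M-E] → (-2, 4)
vs MxH: Ben plays M → Ada plays E at [M] → Ben plays x at [M-E] → Ada plays f at [M-E-x] → (3, 2)
vs MxT: Ben plays M → Ada plays E at [M] → Ben plays x at [M-E] → Ada plays f at [M-E-x] → (3, 2)
vs CyH: Ben plays C → (3, 0)
vs CyT: Ben plays C → (3, 0)
vs CxH: Ben plays C → (3, 0)
vs CxT: Ben plays C → (3, 0)

(-2,4) (-2,4) (3,2) (3,2) (3,0) (3,0) (3,0) (3,0)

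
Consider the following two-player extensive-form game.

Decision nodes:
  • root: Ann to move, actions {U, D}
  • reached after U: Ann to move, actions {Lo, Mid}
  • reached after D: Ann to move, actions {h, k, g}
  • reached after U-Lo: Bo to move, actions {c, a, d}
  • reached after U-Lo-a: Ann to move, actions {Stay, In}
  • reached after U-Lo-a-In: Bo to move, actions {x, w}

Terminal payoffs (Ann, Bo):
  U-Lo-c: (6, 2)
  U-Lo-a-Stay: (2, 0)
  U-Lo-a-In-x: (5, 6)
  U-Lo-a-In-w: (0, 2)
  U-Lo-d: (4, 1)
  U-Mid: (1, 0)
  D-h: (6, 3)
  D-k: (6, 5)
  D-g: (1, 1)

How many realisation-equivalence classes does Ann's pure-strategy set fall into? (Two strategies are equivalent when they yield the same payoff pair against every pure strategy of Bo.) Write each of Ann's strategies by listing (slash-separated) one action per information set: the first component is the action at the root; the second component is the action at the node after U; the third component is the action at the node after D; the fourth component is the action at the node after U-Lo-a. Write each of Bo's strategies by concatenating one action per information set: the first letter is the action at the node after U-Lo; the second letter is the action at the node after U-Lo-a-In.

6

Ann has 24 pure strategies: U/Lo/h/Stay, U/Lo/h/In, U/Lo/k/Stay, U/Lo/k/In, U/Lo/g/Stay, U/Lo/g/In, U/Mid/h/Stay, U/Mid/h/In, U/Mid/k/Stay, U/Mid/k/In, U/Mid/g/Stay, U/Mid/g/In, D/Lo/h/Stay, D/Lo/h/In, D/Lo/k/Stay, D/Lo/k/In, D/Lo/g/Stay, D/Lo/g/In, D/Mid/h/Stay, D/Mid/h/In, D/Mid/k/Stay, D/Mid/k/In, D/Mid/g/Stay, D/Mid/g/In. Columns: cx, cw, ax, aw, dx, dw.
{U/Lo/h/Stay, U/Lo/k/Stay, U/Lo/g/Stay} → row (6,2) (6,2) (2,0) (2,0) (4,1) (4,1)
{U/Lo/h/In, U/Lo/k/In, U/Lo/g/In} → row (6,2) (6,2) (5,6) (0,2) (4,1) (4,1)
{U/Mid/h/Stay, U/Mid/h/In, U/Mid/k/Stay, U/Mid/k/In, U/Mid/g/Stay, U/Mid/g/In} → row (1,0) (1,0) (1,0) (1,0) (1,0) (1,0)
{D/Lo/h/Stay, D/Lo/h/In, D/Mid/h/Stay, D/Mid/h/In} → row (6,3) (6,3) (6,3) (6,3) (6,3) (6,3)
{D/Lo/k/Stay, D/Lo/k/In, D/Mid/k/Stay, D/Mid/k/In} → row (6,5) (6,5) (6,5) (6,5) (6,5) (6,5)
{D/Lo/g/Stay, D/Lo/g/In, D/Mid/g/Stay, D/Mid/g/In} → row (1,1) (1,1) (1,1) (1,1) (1,1) (1,1)
That's 6 distinct rows out of 24 strategies.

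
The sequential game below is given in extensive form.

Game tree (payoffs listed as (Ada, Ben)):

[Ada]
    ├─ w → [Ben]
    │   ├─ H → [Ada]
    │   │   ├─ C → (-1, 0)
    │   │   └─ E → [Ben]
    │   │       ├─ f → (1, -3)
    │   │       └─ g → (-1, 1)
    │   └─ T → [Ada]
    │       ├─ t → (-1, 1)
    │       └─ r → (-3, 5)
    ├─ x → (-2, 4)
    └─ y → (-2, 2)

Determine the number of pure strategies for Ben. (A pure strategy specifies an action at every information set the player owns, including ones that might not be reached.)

Ben owns the node after w with actions {H, T} — two choices.
Ben owns the node after w-H-E with actions {f, g} — two choices.
A pure strategy fixes one action at each information set independently, so the count is the product 2 × 2 = 4.

4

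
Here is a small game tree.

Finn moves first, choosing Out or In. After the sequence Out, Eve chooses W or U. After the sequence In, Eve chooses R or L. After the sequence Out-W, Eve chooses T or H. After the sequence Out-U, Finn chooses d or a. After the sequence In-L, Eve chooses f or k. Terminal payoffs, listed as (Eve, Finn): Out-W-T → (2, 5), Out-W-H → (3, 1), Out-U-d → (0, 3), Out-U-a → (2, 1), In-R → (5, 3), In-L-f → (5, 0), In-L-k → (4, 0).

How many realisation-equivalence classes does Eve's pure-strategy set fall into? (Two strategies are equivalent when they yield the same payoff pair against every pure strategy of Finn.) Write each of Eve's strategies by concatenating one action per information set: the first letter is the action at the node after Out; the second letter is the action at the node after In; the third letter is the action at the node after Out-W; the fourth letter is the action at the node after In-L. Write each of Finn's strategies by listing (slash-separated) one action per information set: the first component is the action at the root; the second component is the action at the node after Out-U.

9

Eve has 16 pure strategies: WRTf, WRTk, WRHf, WRHk, WLTf, WLTk, WLHf, WLHk, URTf, URTk, URHf, URHk, ULTf, ULTk, ULHf, ULHk. Columns: Out/d, Out/a, In/d, In/a.
{WRTf, WRTk} → row (2,5) (2,5) (5,3) (5,3)
{WRHf, WRHk} → row (3,1) (3,1) (5,3) (5,3)
{WLTf} → row (2,5) (2,5) (5,0) (5,0)
{WLTk} → row (2,5) (2,5) (4,0) (4,0)
{WLHf} → row (3,1) (3,1) (5,0) (5,0)
{WLHk} → row (3,1) (3,1) (4,0) (4,0)
{URTf, URTk, URHf, URHk} → row (0,3) (2,1) (5,3) (5,3)
{ULTf, ULHf} → row (0,3) (2,1) (5,0) (5,0)
{ULTk, ULHk} → row (0,3) (2,1) (4,0) (4,0)
That's 9 distinct rows out of 16 strategies.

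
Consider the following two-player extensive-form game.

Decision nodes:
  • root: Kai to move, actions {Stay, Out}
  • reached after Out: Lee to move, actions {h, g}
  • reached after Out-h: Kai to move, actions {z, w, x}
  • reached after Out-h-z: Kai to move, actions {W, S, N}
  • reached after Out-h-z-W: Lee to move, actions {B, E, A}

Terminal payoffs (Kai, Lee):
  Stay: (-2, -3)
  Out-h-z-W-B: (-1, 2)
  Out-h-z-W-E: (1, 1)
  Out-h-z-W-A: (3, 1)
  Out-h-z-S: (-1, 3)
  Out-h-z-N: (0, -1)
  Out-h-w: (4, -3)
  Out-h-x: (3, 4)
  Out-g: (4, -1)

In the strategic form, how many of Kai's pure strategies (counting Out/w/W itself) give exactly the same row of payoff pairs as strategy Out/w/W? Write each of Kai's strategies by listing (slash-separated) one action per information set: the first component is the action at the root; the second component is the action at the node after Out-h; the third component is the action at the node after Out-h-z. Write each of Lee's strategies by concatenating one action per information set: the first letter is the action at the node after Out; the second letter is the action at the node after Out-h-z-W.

Row for Out/w/W (columns hB, hE, hA, gB, gE, gA): (4,-3) (4,-3) (4,-3) (4,-1) (4,-1) (4,-1).
Under Out/w/W, Kai's choice at the node after Out-h-z can never be reached regardless of what Lee does, so varying those choices leaves every outcome unchanged.
Holding the reachable choices fixed and varying the unreachable one freely already gives 3 equivalent strategies.
No other strategy reproduces this row, so those 3 are the full class: Out/w/W, Out/w/S, Out/w/N.

3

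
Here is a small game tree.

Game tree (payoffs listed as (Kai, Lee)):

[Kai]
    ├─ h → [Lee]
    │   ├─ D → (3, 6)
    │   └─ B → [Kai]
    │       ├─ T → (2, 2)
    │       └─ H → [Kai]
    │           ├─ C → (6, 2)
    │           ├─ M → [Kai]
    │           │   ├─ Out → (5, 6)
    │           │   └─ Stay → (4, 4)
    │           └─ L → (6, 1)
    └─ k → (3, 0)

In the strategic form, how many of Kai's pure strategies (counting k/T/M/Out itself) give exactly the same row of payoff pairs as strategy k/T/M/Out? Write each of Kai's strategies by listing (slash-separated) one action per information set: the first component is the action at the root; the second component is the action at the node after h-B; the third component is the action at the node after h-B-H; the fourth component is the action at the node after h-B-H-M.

12

Row for k/T/M/Out (columns D, B): (3,0) (3,0).
Under k/T/M/Out, Kai's choice at the node after h-B and at the node after h-B-H and at the node after h-B-H-M can never be reached regardless of what Lee does, so varying those choices leaves every outcome unchanged.
Holding the reachable choices fixed and varying the unreachable ones freely already gives 2 × 3 × 2 = 12 equivalent strategies.
No other strategy reproduces this row, so those 12 are the full class: k/T/C/Out, k/T/C/Stay, k/T/M/Out, k/T/M/Stay, k/T/L/Out, k/T/L/Stay, k/H/C/Out, k/H/C/Stay, k/H/M/Out, k/H/M/Stay, k/H/L/Out, k/H/L/Stay.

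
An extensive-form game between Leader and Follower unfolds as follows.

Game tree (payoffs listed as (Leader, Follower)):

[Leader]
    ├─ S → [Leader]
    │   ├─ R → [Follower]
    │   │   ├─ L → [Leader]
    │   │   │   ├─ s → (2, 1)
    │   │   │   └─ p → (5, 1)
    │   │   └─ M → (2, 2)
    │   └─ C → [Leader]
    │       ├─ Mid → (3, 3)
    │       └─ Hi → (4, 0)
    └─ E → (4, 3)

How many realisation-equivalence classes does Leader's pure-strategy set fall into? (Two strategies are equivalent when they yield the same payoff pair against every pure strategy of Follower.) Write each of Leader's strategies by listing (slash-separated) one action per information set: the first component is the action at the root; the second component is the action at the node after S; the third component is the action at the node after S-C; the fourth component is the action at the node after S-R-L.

5

Leader has 16 pure strategies: S/R/Mid/s, S/R/Mid/p, S/R/Hi/s, S/R/Hi/p, S/C/Mid/s, S/C/Mid/p, S/C/Hi/s, S/C/Hi/p, E/R/Mid/s, E/R/Mid/p, E/R/Hi/s, E/R/Hi/p, E/C/Mid/s, E/C/Mid/p, E/C/Hi/s, E/C/Hi/p. Columns: L, M.
{S/R/Mid/s, S/R/Hi/s} → row (2,1) (2,2)
{S/R/Mid/p, S/R/Hi/p} → row (5,1) (2,2)
{S/C/Mid/s, S/C/Mid/p} → row (3,3) (3,3)
{S/C/Hi/s, S/C/Hi/p} → row (4,0) (4,0)
{E/R/Mid/s, E/R/Mid/p, E/R/Hi/s, E/R/Hi/p, E/C/Mid/s, E/C/Mid/p, E/C/Hi/s, E/C/Hi/p} → row (4,3) (4,3)
That's 5 distinct rows out of 16 strategies.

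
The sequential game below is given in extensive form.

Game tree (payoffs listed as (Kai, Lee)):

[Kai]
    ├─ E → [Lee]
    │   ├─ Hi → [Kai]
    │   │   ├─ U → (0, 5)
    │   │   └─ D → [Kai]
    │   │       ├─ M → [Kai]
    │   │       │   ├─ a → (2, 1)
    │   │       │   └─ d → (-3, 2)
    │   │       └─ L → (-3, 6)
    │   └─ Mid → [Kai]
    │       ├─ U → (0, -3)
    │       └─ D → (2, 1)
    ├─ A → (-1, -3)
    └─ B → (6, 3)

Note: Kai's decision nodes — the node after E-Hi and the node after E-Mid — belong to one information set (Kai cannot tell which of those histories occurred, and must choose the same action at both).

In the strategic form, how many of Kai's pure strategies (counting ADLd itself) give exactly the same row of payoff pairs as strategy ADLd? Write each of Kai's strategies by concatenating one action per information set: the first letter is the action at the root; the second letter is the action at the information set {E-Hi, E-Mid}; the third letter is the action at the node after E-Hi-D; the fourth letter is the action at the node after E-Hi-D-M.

8

Row for ADLd (columns Hi, Mid): (-1,-3) (-1,-3).
Under ADLd, Kai's choice at the information set {E-Hi, E-Mid} and at the node after E-Hi-D and at the node after E-Hi-D-M can never be reached regardless of what Lee does, so varying those choices leaves every outcome unchanged.
Holding the reachable choices fixed and varying the unreachable ones freely already gives 2 × 2 × 2 = 8 equivalent strategies.
No other strategy reproduces this row, so those 8 are the full class: AUMa, AUMd, AULa, AULd, ADMa, ADMd, ADLa, ADLd.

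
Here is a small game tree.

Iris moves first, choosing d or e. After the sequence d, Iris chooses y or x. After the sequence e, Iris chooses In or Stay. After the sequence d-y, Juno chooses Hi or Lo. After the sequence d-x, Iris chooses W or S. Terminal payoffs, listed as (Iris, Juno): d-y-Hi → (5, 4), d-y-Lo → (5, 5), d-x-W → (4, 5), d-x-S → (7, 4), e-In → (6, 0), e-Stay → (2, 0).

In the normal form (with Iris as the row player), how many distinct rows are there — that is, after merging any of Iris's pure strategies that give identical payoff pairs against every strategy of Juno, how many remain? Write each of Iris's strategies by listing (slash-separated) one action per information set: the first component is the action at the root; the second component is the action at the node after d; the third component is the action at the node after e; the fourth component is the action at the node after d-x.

Iris has 16 pure strategies: d/y/In/W, d/y/In/S, d/y/Stay/W, d/y/Stay/S, d/x/In/W, d/x/In/S, d/x/Stay/W, d/x/Stay/S, e/y/In/W, e/y/In/S, e/y/Stay/W, e/y/Stay/S, e/x/In/W, e/x/In/S, e/x/Stay/W, e/x/Stay/S. Columns: Hi, Lo.
{d/y/In/W, d/y/In/S, d/y/Stay/W, d/y/Stay/S} → row (5,4) (5,5)
{d/x/In/W, d/x/Stay/W} → row (4,5) (4,5)
{d/x/In/S, d/x/Stay/S} → row (7,4) (7,4)
{e/y/In/W, e/y/In/S, e/x/In/W, e/x/In/S} → row (6,0) (6,0)
{e/y/Stay/W, e/y/Stay/S, e/x/Stay/W, e/x/Stay/S} → row (2,0) (2,0)
That's 5 distinct rows out of 16 strategies.

5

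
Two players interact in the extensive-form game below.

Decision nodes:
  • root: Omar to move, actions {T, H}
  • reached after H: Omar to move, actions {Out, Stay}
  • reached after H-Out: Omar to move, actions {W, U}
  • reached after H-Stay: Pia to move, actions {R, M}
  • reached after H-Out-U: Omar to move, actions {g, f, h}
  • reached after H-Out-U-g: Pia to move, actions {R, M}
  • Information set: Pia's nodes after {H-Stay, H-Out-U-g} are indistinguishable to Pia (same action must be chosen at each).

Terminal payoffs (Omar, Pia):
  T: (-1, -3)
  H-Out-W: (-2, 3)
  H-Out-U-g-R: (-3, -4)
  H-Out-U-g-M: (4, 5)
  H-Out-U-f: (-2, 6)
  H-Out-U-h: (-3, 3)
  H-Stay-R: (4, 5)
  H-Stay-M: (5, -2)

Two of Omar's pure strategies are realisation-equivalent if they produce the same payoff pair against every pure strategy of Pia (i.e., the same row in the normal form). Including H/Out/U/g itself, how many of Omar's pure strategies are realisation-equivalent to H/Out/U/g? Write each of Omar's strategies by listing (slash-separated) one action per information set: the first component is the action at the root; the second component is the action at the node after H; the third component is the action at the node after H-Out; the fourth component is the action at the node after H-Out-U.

Row for H/Out/U/g (columns R, M): (-3,-4) (4,5).
Every one of Omar's information sets is on the play path for some reply by Pia when Omar follows H/Out/U/g.
Changing the action at any of them therefore changes at least one column, so only H/Out/U/g itself gives this row.

1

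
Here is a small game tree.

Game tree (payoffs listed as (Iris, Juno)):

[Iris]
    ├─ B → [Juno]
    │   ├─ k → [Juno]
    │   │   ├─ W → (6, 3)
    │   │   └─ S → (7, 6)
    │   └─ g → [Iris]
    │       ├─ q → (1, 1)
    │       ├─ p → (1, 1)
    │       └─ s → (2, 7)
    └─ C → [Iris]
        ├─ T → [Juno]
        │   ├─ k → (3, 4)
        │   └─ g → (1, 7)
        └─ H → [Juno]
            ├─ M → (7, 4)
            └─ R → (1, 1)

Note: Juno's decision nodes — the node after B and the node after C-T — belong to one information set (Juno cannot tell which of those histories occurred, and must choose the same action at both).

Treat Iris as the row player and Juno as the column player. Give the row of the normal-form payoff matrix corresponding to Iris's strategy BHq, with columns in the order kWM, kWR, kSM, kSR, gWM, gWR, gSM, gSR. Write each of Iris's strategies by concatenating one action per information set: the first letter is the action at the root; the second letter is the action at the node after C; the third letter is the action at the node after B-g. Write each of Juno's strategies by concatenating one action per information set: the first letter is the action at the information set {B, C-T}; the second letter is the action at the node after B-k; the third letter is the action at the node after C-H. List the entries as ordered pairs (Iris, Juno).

vs kWM: Iris plays B → Juno plays k at [B] → Juno plays W at [B-k] → (6, 3)
vs kWR: Iris plays B → Juno plays k at [B] → Juno plays W at [B-k] → (6, 3)
vs kSM: Iris plays B → Juno plays k at [B] → Juno plays S at [B-k] → (7, 6)
vs kSR: Iris plays B → Juno plays k at [B] → Juno plays S at [B-k] → (7, 6)
vs gWM: Iris plays B → Juno plays g at [B] → Iris plays q at [B-g] → (1, 1)
vs gWR: Iris plays B → Juno plays g at [B] → Iris plays q at [B-g] → (1, 1)
vs gSM: Iris plays B → Juno plays g at [B] → Iris plays q at [B-g] → (1, 1)
vs gSR: Iris plays B → Juno plays g at [B] → Iris plays q at [B-g] → (1, 1)

(6,3) (6,3) (7,6) (7,6) (1,1) (1,1) (1,1) (1,1)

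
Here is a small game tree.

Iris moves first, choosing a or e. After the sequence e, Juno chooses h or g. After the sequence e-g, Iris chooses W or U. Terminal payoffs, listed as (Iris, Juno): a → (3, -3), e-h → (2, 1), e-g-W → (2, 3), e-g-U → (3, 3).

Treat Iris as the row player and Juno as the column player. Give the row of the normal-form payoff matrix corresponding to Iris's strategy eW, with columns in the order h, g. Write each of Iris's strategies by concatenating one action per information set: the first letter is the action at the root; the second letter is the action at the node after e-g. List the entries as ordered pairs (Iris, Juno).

vs h: Iris plays e → Juno plays h at [e] → (2, 1)
vs g: Iris plays e → Juno plays g at [e] → Iris plays W at [e-g] → (2, 3)

(2,1) (2,3)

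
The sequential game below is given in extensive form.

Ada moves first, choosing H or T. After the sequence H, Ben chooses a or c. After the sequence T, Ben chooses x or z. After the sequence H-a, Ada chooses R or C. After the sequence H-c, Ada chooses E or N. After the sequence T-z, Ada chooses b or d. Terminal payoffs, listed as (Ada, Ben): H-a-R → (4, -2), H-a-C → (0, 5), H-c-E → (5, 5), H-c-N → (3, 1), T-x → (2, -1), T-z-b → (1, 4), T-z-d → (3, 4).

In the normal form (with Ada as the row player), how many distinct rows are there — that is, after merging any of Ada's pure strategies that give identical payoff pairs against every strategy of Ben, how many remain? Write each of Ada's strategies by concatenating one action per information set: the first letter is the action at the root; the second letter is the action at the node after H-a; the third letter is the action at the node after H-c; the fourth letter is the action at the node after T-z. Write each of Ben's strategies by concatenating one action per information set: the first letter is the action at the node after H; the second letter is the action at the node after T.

6

Ada has 16 pure strategies: HREb, HREd, HRNb, HRNd, HCEb, HCEd, HCNb, HCNd, TREb, TREd, TRNb, TRNd, TCEb, TCEd, TCNb, TCNd. Columns: ax, az, cx, cz.
{HREb, HREd} → row (4,-2) (4,-2) (5,5) (5,5)
{HRNb, HRNd} → row (4,-2) (4,-2) (3,1) (3,1)
{HCEb, HCEd} → row (0,5) (0,5) (5,5) (5,5)
{HCNb, HCNd} → row (0,5) (0,5) (3,1) (3,1)
{TREb, TRNb, TCEb, TCNb} → row (2,-1) (1,4) (2,-1) (1,4)
{TREd, TRNd, TCEd, TCNd} → row (2,-1) (3,4) (2,-1) (3,4)
That's 6 distinct rows out of 16 strategies.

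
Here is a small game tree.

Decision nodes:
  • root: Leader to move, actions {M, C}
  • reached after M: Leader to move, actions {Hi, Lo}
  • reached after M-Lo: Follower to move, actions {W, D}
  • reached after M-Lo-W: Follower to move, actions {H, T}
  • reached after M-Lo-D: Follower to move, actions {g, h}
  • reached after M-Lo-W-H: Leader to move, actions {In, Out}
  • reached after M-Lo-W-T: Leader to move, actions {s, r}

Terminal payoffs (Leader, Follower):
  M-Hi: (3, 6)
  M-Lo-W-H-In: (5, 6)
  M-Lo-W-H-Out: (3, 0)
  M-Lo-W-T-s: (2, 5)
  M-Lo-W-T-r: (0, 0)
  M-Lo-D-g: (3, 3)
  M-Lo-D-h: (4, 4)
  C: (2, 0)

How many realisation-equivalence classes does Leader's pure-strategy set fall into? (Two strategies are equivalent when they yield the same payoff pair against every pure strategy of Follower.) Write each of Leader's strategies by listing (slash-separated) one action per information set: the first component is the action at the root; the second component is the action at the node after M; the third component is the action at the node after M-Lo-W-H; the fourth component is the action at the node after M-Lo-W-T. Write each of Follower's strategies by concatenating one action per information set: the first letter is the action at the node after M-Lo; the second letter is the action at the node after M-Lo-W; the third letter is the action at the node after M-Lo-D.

6

Leader has 16 pure strategies: M/Hi/In/s, M/Hi/In/r, M/Hi/Out/s, M/Hi/Out/r, M/Lo/In/s, M/Lo/In/r, M/Lo/Out/s, M/Lo/Out/r, C/Hi/In/s, C/Hi/In/r, C/Hi/Out/s, C/Hi/Out/r, C/Lo/In/s, C/Lo/In/r, C/Lo/Out/s, C/Lo/Out/r. Columns: WHg, WHh, WTg, WTh, DHg, DHh, DTg, DTh.
{M/Hi/In/s, M/Hi/In/r, M/Hi/Out/s, M/Hi/Out/r} → row (3,6) (3,6) (3,6) (3,6) (3,6) (3,6) (3,6) (3,6)
{M/Lo/In/s} → row (5,6) (5,6) (2,5) (2,5) (3,3) (4,4) (3,3) (4,4)
{M/Lo/In/r} → row (5,6) (5,6) (0,0) (0,0) (3,3) (4,4) (3,3) (4,4)
{M/Lo/Out/s} → row (3,0) (3,0) (2,5) (2,5) (3,3) (4,4) (3,3) (4,4)
{M/Lo/Out/r} → row (3,0) (3,0) (0,0) (0,0) (3,3) (4,4) (3,3) (4,4)
{C/Hi/In/s, C/Hi/In/r, C/Hi/Out/s, C/Hi/Out/r, C/Lo/In/s, C/Lo/In/r, C/Lo/Out/s, C/Lo/Out/r} → row (2,0) (2,0) (2,0) (2,0) (2,0) (2,0) (2,0) (2,0)
That's 6 distinct rows out of 16 strategies.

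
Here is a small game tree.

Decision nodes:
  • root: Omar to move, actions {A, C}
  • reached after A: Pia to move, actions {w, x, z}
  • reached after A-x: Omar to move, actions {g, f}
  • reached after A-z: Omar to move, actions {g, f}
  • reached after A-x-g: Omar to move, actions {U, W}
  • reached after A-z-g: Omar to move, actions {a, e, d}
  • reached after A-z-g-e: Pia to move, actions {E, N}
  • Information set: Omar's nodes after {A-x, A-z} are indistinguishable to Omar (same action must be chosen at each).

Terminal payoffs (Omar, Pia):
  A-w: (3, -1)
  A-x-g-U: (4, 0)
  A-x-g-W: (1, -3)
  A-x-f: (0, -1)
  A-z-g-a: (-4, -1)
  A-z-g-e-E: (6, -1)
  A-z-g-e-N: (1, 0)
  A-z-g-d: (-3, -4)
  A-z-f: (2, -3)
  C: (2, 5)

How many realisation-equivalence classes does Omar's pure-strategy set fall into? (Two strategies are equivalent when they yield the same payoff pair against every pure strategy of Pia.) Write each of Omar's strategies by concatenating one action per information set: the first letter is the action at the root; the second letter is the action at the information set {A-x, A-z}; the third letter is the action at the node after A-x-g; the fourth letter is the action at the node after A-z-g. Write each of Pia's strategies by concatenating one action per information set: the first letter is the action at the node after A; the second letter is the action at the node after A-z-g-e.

Omar has 24 pure strategies: AgUa, AgUe, AgUd, AgWa, AgWe, AgWd, AfUa, AfUe, AfUd, AfWa, AfWe, AfWd, CgUa, CgUe, CgUd, CgWa, CgWe, CgWd, CfUa, CfUe, CfUd, CfWa, CfWe, CfWd. Columns: wE, wN, xE, xN, zE, zN.
{AgUa} → row (3,-1) (3,-1) (4,0) (4,0) (-4,-1) (-4,-1)
{AgUe} → row (3,-1) (3,-1) (4,0) (4,0) (6,-1) (1,0)
{AgUd} → row (3,-1) (3,-1) (4,0) (4,0) (-3,-4) (-3,-4)
{AgWa} → row (3,-1) (3,-1) (1,-3) (1,-3) (-4,-1) (-4,-1)
{AgWe} → row (3,-1) (3,-1) (1,-3) (1,-3) (6,-1) (1,0)
{AgWd} → row (3,-1) (3,-1) (1,-3) (1,-3) (-3,-4) (-3,-4)
{AfUa, AfUe, AfUd, AfWa, AfWe, AfWd} → row (3,-1) (3,-1) (0,-1) (0,-1) (2,-3) (2,-3)
{CgUa, CgUe, CgUd, CgWa, CgWe, CgWd, CfUa, CfUe, CfUd, CfWa, CfWe, CfWd} → row (2,5) (2,5) (2,5) (2,5) (2,5) (2,5)
That's 8 distinct rows out of 24 strategies.

8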